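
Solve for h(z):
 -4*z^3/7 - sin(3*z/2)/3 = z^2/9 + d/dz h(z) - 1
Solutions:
 h(z) = C1 - z^4/7 - z^3/27 + z + 2*cos(3*z/2)/9


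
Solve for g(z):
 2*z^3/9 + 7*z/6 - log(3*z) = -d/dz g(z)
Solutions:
 g(z) = C1 - z^4/18 - 7*z^2/12 + z*log(z) - z + z*log(3)


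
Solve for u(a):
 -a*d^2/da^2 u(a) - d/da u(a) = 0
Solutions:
 u(a) = C1 + C2*log(a)


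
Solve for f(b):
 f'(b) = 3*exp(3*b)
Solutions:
 f(b) = C1 + exp(3*b)


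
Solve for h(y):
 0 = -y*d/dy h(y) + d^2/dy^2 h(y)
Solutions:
 h(y) = C1 + C2*erfi(sqrt(2)*y/2)


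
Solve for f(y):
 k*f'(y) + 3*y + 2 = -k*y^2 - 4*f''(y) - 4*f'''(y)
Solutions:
 f(y) = C1 + C2*exp(y*(sqrt(1 - k) - 1)/2) + C3*exp(-y*(sqrt(1 - k) + 1)/2) - y^3/3 + 5*y^2/(2*k) + 6*y/k - 20*y/k^2


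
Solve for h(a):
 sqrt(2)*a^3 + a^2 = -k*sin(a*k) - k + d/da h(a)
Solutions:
 h(a) = C1 + sqrt(2)*a^4/4 + a^3/3 + a*k - cos(a*k)


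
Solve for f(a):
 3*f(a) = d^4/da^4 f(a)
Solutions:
 f(a) = C1*exp(-3^(1/4)*a) + C2*exp(3^(1/4)*a) + C3*sin(3^(1/4)*a) + C4*cos(3^(1/4)*a)


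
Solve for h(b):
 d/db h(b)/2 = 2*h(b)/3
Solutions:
 h(b) = C1*exp(4*b/3)


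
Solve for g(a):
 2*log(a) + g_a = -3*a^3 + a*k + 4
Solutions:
 g(a) = C1 - 3*a^4/4 + a^2*k/2 - 2*a*log(a) + 6*a


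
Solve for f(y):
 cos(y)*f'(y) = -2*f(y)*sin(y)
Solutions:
 f(y) = C1*cos(y)^2


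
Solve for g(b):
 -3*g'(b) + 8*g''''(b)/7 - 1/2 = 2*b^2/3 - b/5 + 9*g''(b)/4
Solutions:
 g(b) = C1 + C2*exp(-42^(1/3)*b*(42^(1/3)/(sqrt(214) + 16)^(1/3) + (sqrt(214) + 16)^(1/3))/16)*sin(14^(1/3)*3^(1/6)*b*(-3^(2/3)*(sqrt(214) + 16)^(1/3) + 3*14^(1/3)/(sqrt(214) + 16)^(1/3))/16) + C3*exp(-42^(1/3)*b*(42^(1/3)/(sqrt(214) + 16)^(1/3) + (sqrt(214) + 16)^(1/3))/16)*cos(14^(1/3)*3^(1/6)*b*(-3^(2/3)*(sqrt(214) + 16)^(1/3) + 3*14^(1/3)/(sqrt(214) + 16)^(1/3))/16) + C4*exp(42^(1/3)*b*(42^(1/3)/(sqrt(214) + 16)^(1/3) + (sqrt(214) + 16)^(1/3))/8) - 2*b^3/27 + b^2/5 - 7*b/15


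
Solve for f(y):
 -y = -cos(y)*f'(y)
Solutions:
 f(y) = C1 + Integral(y/cos(y), y)


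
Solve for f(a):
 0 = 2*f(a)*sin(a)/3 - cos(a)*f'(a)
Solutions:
 f(a) = C1/cos(a)^(2/3)


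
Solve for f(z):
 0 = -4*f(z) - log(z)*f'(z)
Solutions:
 f(z) = C1*exp(-4*li(z))


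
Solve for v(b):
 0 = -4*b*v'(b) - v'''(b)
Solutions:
 v(b) = C1 + Integral(C2*airyai(-2^(2/3)*b) + C3*airybi(-2^(2/3)*b), b)


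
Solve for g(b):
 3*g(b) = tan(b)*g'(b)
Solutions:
 g(b) = C1*sin(b)^3


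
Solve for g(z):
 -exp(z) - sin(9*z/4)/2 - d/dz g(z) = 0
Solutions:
 g(z) = C1 - exp(z) + 2*cos(9*z/4)/9


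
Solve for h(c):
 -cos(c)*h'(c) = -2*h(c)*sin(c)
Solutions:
 h(c) = C1/cos(c)^2


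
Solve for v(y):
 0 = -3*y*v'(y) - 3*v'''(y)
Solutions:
 v(y) = C1 + Integral(C2*airyai(-y) + C3*airybi(-y), y)


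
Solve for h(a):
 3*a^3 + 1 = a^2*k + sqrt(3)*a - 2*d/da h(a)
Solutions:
 h(a) = C1 - 3*a^4/8 + a^3*k/6 + sqrt(3)*a^2/4 - a/2


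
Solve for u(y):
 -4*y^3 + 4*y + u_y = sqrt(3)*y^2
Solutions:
 u(y) = C1 + y^4 + sqrt(3)*y^3/3 - 2*y^2


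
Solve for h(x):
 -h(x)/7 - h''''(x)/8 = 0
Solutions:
 h(x) = (C1*sin(2^(1/4)*7^(3/4)*x/7) + C2*cos(2^(1/4)*7^(3/4)*x/7))*exp(-2^(1/4)*7^(3/4)*x/7) + (C3*sin(2^(1/4)*7^(3/4)*x/7) + C4*cos(2^(1/4)*7^(3/4)*x/7))*exp(2^(1/4)*7^(3/4)*x/7)


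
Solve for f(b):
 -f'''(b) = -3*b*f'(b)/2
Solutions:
 f(b) = C1 + Integral(C2*airyai(2^(2/3)*3^(1/3)*b/2) + C3*airybi(2^(2/3)*3^(1/3)*b/2), b)


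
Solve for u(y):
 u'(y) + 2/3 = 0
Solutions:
 u(y) = C1 - 2*y/3


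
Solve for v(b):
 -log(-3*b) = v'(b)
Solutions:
 v(b) = C1 - b*log(-b) + b*(1 - log(3))


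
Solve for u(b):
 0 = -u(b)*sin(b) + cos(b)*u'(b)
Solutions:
 u(b) = C1/cos(b)


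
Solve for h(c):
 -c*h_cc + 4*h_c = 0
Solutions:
 h(c) = C1 + C2*c^5


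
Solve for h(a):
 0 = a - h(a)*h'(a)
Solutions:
 h(a) = -sqrt(C1 + a^2)
 h(a) = sqrt(C1 + a^2)


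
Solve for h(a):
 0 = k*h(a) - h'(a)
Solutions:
 h(a) = C1*exp(a*k)


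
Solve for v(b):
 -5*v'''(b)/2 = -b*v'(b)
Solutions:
 v(b) = C1 + Integral(C2*airyai(2^(1/3)*5^(2/3)*b/5) + C3*airybi(2^(1/3)*5^(2/3)*b/5), b)


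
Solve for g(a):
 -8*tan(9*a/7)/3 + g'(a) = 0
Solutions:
 g(a) = C1 - 56*log(cos(9*a/7))/27


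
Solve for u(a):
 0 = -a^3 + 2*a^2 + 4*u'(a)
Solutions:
 u(a) = C1 + a^4/16 - a^3/6


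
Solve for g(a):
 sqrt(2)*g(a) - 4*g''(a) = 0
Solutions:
 g(a) = C1*exp(-2^(1/4)*a/2) + C2*exp(2^(1/4)*a/2)


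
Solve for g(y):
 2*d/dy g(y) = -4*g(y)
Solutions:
 g(y) = C1*exp(-2*y)


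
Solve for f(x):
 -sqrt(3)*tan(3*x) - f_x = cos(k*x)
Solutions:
 f(x) = C1 - Piecewise((sin(k*x)/k, Ne(k, 0)), (x, True)) + sqrt(3)*log(cos(3*x))/3


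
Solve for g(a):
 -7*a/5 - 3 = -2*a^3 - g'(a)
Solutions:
 g(a) = C1 - a^4/2 + 7*a^2/10 + 3*a


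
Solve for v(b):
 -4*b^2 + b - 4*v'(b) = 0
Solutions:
 v(b) = C1 - b^3/3 + b^2/8


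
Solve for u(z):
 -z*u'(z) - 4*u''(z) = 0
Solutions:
 u(z) = C1 + C2*erf(sqrt(2)*z/4)


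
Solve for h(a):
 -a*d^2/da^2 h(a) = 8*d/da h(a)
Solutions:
 h(a) = C1 + C2/a^7


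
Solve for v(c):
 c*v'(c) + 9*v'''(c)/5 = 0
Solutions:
 v(c) = C1 + Integral(C2*airyai(-15^(1/3)*c/3) + C3*airybi(-15^(1/3)*c/3), c)


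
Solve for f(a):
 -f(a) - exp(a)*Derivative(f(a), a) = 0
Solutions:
 f(a) = C1*exp(exp(-a))


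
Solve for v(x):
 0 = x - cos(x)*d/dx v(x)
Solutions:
 v(x) = C1 + Integral(x/cos(x), x)


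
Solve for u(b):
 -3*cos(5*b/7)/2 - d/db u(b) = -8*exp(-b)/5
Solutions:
 u(b) = C1 - 21*sin(5*b/7)/10 - 8*exp(-b)/5


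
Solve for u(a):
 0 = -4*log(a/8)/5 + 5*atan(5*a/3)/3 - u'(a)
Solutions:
 u(a) = C1 - 4*a*log(a)/5 + 5*a*atan(5*a/3)/3 + 4*a/5 + 12*a*log(2)/5 - log(25*a^2 + 9)/2


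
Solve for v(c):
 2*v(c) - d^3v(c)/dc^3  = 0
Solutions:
 v(c) = C3*exp(2^(1/3)*c) + (C1*sin(2^(1/3)*sqrt(3)*c/2) + C2*cos(2^(1/3)*sqrt(3)*c/2))*exp(-2^(1/3)*c/2)


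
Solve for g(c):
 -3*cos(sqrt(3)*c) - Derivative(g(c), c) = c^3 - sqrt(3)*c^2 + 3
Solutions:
 g(c) = C1 - c^4/4 + sqrt(3)*c^3/3 - 3*c - sqrt(3)*sin(sqrt(3)*c)


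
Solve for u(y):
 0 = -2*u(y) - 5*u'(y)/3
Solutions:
 u(y) = C1*exp(-6*y/5)


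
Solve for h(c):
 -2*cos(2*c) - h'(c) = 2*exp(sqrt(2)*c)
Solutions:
 h(c) = C1 - sqrt(2)*exp(sqrt(2)*c) - sin(2*c)


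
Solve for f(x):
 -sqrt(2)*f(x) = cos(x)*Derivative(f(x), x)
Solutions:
 f(x) = C1*(sin(x) - 1)^(sqrt(2)/2)/(sin(x) + 1)^(sqrt(2)/2)


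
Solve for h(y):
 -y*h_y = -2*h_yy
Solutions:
 h(y) = C1 + C2*erfi(y/2)


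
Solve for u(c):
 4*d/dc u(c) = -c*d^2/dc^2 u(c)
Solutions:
 u(c) = C1 + C2/c^3


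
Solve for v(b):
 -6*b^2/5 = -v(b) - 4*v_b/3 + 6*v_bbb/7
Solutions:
 v(b) = C1*exp(-42^(1/3)*b*(4*42^(1/3)/(sqrt(3873) + 81)^(1/3) + (sqrt(3873) + 81)^(1/3))/36)*sin(14^(1/3)*3^(1/6)*b*(-3^(2/3)*(sqrt(3873) + 81)^(1/3) + 12*14^(1/3)/(sqrt(3873) + 81)^(1/3))/36) + C2*exp(-42^(1/3)*b*(4*42^(1/3)/(sqrt(3873) + 81)^(1/3) + (sqrt(3873) + 81)^(1/3))/36)*cos(14^(1/3)*3^(1/6)*b*(-3^(2/3)*(sqrt(3873) + 81)^(1/3) + 12*14^(1/3)/(sqrt(3873) + 81)^(1/3))/36) + C3*exp(42^(1/3)*b*(4*42^(1/3)/(sqrt(3873) + 81)^(1/3) + (sqrt(3873) + 81)^(1/3))/18) + 6*b^2/5 - 16*b/5 + 64/15


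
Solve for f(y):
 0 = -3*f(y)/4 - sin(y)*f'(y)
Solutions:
 f(y) = C1*(cos(y) + 1)^(3/8)/(cos(y) - 1)^(3/8)


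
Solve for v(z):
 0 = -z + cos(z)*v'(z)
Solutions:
 v(z) = C1 + Integral(z/cos(z), z)


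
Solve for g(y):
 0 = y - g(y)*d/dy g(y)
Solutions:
 g(y) = -sqrt(C1 + y^2)
 g(y) = sqrt(C1 + y^2)


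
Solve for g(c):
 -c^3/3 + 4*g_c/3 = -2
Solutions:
 g(c) = C1 + c^4/16 - 3*c/2


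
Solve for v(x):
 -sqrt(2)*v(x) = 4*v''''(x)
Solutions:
 v(x) = (C1*sin(2^(1/8)*x/2) + C2*cos(2^(1/8)*x/2))*exp(-2^(1/8)*x/2) + (C3*sin(2^(1/8)*x/2) + C4*cos(2^(1/8)*x/2))*exp(2^(1/8)*x/2)


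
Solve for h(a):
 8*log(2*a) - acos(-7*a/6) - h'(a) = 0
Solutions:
 h(a) = C1 + 8*a*log(a) - a*acos(-7*a/6) - 8*a + 8*a*log(2) - sqrt(36 - 49*a^2)/7


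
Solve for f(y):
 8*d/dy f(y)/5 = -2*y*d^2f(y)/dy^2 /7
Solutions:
 f(y) = C1 + C2/y^(23/5)


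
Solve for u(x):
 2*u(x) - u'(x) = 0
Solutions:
 u(x) = C1*exp(2*x)


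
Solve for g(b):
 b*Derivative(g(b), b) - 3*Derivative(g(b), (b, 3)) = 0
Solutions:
 g(b) = C1 + Integral(C2*airyai(3^(2/3)*b/3) + C3*airybi(3^(2/3)*b/3), b)


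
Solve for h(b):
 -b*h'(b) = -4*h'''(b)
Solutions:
 h(b) = C1 + Integral(C2*airyai(2^(1/3)*b/2) + C3*airybi(2^(1/3)*b/2), b)


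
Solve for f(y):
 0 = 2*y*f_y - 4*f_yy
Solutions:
 f(y) = C1 + C2*erfi(y/2)


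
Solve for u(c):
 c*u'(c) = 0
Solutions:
 u(c) = C1


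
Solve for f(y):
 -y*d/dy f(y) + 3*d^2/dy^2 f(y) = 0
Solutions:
 f(y) = C1 + C2*erfi(sqrt(6)*y/6)


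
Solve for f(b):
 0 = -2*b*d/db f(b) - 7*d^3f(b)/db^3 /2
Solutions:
 f(b) = C1 + Integral(C2*airyai(-14^(2/3)*b/7) + C3*airybi(-14^(2/3)*b/7), b)


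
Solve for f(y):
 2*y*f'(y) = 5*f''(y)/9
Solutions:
 f(y) = C1 + C2*erfi(3*sqrt(5)*y/5)


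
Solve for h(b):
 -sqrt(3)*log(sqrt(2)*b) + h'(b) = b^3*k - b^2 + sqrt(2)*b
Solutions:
 h(b) = C1 + b^4*k/4 - b^3/3 + sqrt(2)*b^2/2 + sqrt(3)*b*log(b) - sqrt(3)*b + sqrt(3)*b*log(2)/2


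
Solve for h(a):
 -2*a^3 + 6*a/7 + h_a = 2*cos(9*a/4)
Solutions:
 h(a) = C1 + a^4/2 - 3*a^2/7 + 8*sin(9*a/4)/9


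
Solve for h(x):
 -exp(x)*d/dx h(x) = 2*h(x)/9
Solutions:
 h(x) = C1*exp(2*exp(-x)/9)


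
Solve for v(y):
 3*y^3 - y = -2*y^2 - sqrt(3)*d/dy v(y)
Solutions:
 v(y) = C1 - sqrt(3)*y^4/4 - 2*sqrt(3)*y^3/9 + sqrt(3)*y^2/6


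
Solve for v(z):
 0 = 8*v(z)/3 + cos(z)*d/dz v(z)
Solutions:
 v(z) = C1*(sin(z) - 1)^(4/3)/(sin(z) + 1)^(4/3)


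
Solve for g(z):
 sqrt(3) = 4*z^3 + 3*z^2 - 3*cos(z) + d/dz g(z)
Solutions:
 g(z) = C1 - z^4 - z^3 + sqrt(3)*z + 3*sin(z)


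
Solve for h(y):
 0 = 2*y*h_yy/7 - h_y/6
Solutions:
 h(y) = C1 + C2*y^(19/12)


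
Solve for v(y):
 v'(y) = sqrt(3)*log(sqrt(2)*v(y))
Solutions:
 -2*sqrt(3)*Integral(1/(2*log(_y) + log(2)), (_y, v(y)))/3 = C1 - y


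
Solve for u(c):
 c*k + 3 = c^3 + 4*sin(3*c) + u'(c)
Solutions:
 u(c) = C1 - c^4/4 + c^2*k/2 + 3*c + 4*cos(3*c)/3


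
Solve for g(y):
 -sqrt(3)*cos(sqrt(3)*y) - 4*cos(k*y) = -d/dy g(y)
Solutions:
 g(y) = C1 + sin(sqrt(3)*y) + 4*sin(k*y)/k


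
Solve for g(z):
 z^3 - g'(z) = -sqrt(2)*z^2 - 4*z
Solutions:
 g(z) = C1 + z^4/4 + sqrt(2)*z^3/3 + 2*z^2


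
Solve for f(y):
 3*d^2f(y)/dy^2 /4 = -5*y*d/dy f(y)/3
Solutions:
 f(y) = C1 + C2*erf(sqrt(10)*y/3)


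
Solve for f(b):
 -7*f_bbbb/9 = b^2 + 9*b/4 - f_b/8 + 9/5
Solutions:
 f(b) = C1 + C4*exp(21^(2/3)*b/14) + 8*b^3/3 + 9*b^2 + 72*b/5 + (C2*sin(3*3^(1/6)*7^(2/3)*b/28) + C3*cos(3*3^(1/6)*7^(2/3)*b/28))*exp(-21^(2/3)*b/28)


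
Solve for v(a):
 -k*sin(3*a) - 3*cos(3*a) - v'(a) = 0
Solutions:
 v(a) = C1 + k*cos(3*a)/3 - sin(3*a)


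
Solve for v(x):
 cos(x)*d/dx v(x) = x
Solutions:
 v(x) = C1 + Integral(x/cos(x), x)


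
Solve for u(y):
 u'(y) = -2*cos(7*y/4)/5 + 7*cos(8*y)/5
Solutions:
 u(y) = C1 - 8*sin(7*y/4)/35 + 7*sin(8*y)/40


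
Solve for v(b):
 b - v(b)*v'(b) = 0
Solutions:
 v(b) = -sqrt(C1 + b^2)
 v(b) = sqrt(C1 + b^2)


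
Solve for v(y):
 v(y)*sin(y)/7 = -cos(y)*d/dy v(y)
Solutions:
 v(y) = C1*cos(y)^(1/7)


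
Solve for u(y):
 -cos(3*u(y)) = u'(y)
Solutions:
 u(y) = -asin((C1 + exp(6*y))/(C1 - exp(6*y)))/3 + pi/3
 u(y) = asin((C1 + exp(6*y))/(C1 - exp(6*y)))/3


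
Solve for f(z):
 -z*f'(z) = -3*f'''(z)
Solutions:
 f(z) = C1 + Integral(C2*airyai(3^(2/3)*z/3) + C3*airybi(3^(2/3)*z/3), z)


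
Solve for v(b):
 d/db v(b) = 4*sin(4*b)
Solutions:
 v(b) = C1 - cos(4*b)


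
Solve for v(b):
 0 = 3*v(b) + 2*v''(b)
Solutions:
 v(b) = C1*sin(sqrt(6)*b/2) + C2*cos(sqrt(6)*b/2)


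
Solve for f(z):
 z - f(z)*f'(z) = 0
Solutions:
 f(z) = -sqrt(C1 + z^2)
 f(z) = sqrt(C1 + z^2)


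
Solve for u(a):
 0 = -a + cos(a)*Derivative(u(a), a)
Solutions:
 u(a) = C1 + Integral(a/cos(a), a)


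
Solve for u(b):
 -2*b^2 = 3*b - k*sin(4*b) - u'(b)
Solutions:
 u(b) = C1 + 2*b^3/3 + 3*b^2/2 + k*cos(4*b)/4


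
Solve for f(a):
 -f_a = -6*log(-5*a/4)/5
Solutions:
 f(a) = C1 + 6*a*log(-a)/5 + 6*a*(-2*log(2) - 1 + log(5))/5


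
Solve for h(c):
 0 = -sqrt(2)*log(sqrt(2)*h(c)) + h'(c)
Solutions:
 -sqrt(2)*Integral(1/(2*log(_y) + log(2)), (_y, h(c))) = C1 - c


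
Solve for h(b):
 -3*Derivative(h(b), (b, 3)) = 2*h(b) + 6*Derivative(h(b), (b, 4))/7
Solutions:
 h(b) = C1*exp(b*(-21 + sqrt(3)*sqrt(128*7^(2/3)/(sqrt(165809) + 441)^(1/3) + 8*7^(1/3)*(sqrt(165809) + 441)^(1/3) + 147))/24)*sin(sqrt(6)*b*sqrt(-147 + 64*7^(2/3)/(sqrt(165809) + 441)^(1/3) + 4*7^(1/3)*(sqrt(165809) + 441)^(1/3) + 1029*sqrt(3)/sqrt(128*7^(2/3)/(sqrt(165809) + 441)^(1/3) + 8*7^(1/3)*(sqrt(165809) + 441)^(1/3) + 147))/24) + C2*exp(b*(-21 + sqrt(3)*sqrt(128*7^(2/3)/(sqrt(165809) + 441)^(1/3) + 8*7^(1/3)*(sqrt(165809) + 441)^(1/3) + 147))/24)*cos(sqrt(6)*b*sqrt(-147 + 64*7^(2/3)/(sqrt(165809) + 441)^(1/3) + 4*7^(1/3)*(sqrt(165809) + 441)^(1/3) + 1029*sqrt(3)/sqrt(128*7^(2/3)/(sqrt(165809) + 441)^(1/3) + 8*7^(1/3)*(sqrt(165809) + 441)^(1/3) + 147))/24) + C3*exp(-b*(21 + sqrt(6)*sqrt(-4*7^(1/3)*(sqrt(165809) + 441)^(1/3) - 64*7^(2/3)/(sqrt(165809) + 441)^(1/3) + 1029*sqrt(3)/sqrt(128*7^(2/3)/(sqrt(165809) + 441)^(1/3) + 8*7^(1/3)*(sqrt(165809) + 441)^(1/3) + 147) + 147) + sqrt(3)*sqrt(128*7^(2/3)/(sqrt(165809) + 441)^(1/3) + 8*7^(1/3)*(sqrt(165809) + 441)^(1/3) + 147))/24) + C4*exp(b*(-sqrt(3)*sqrt(128*7^(2/3)/(sqrt(165809) + 441)^(1/3) + 8*7^(1/3)*(sqrt(165809) + 441)^(1/3) + 147) - 21 + sqrt(6)*sqrt(-4*7^(1/3)*(sqrt(165809) + 441)^(1/3) - 64*7^(2/3)/(sqrt(165809) + 441)^(1/3) + 1029*sqrt(3)/sqrt(128*7^(2/3)/(sqrt(165809) + 441)^(1/3) + 8*7^(1/3)*(sqrt(165809) + 441)^(1/3) + 147) + 147))/24)


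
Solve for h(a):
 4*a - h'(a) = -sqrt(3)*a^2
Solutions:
 h(a) = C1 + sqrt(3)*a^3/3 + 2*a^2


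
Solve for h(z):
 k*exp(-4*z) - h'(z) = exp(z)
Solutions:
 h(z) = C1 - k*exp(-4*z)/4 - exp(z)


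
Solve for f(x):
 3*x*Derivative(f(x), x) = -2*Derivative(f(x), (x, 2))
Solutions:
 f(x) = C1 + C2*erf(sqrt(3)*x/2)


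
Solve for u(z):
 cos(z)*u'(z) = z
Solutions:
 u(z) = C1 + Integral(z/cos(z), z)


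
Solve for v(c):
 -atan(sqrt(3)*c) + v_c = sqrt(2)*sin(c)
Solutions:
 v(c) = C1 + c*atan(sqrt(3)*c) - sqrt(3)*log(3*c^2 + 1)/6 - sqrt(2)*cos(c)


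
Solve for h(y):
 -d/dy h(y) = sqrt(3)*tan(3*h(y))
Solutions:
 h(y) = -asin(C1*exp(-3*sqrt(3)*y))/3 + pi/3
 h(y) = asin(C1*exp(-3*sqrt(3)*y))/3


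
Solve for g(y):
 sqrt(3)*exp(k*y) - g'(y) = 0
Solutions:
 g(y) = C1 + sqrt(3)*exp(k*y)/k


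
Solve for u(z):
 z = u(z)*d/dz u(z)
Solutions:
 u(z) = -sqrt(C1 + z^2)
 u(z) = sqrt(C1 + z^2)


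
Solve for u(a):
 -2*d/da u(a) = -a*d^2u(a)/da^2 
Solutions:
 u(a) = C1 + C2*a^3


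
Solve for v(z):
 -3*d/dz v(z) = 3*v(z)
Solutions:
 v(z) = C1*exp(-z)


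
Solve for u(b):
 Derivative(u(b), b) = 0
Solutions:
 u(b) = C1


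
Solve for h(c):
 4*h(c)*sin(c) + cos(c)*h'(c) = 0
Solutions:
 h(c) = C1*cos(c)^4


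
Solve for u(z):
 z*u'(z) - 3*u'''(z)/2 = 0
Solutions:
 u(z) = C1 + Integral(C2*airyai(2^(1/3)*3^(2/3)*z/3) + C3*airybi(2^(1/3)*3^(2/3)*z/3), z)


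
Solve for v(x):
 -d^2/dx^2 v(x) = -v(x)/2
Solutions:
 v(x) = C1*exp(-sqrt(2)*x/2) + C2*exp(sqrt(2)*x/2)


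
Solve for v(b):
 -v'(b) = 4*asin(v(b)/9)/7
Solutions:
 Integral(1/asin(_y/9), (_y, v(b))) = C1 - 4*b/7


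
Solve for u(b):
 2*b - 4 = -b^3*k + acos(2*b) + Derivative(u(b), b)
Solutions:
 u(b) = C1 + b^4*k/4 + b^2 - b*acos(2*b) - 4*b + sqrt(1 - 4*b^2)/2


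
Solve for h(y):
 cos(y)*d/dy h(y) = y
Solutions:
 h(y) = C1 + Integral(y/cos(y), y)


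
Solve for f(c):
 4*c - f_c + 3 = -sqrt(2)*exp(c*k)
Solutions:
 f(c) = C1 + 2*c^2 + 3*c + sqrt(2)*exp(c*k)/k


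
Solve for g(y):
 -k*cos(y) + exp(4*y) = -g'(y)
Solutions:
 g(y) = C1 + k*sin(y) - exp(4*y)/4


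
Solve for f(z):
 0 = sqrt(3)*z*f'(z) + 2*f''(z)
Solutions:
 f(z) = C1 + C2*erf(3^(1/4)*z/2)


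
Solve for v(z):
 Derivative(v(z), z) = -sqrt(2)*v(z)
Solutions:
 v(z) = C1*exp(-sqrt(2)*z)


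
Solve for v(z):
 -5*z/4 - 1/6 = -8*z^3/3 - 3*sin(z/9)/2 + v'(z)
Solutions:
 v(z) = C1 + 2*z^4/3 - 5*z^2/8 - z/6 - 27*cos(z/9)/2


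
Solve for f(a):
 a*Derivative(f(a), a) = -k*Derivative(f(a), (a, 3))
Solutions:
 f(a) = C1 + Integral(C2*airyai(a*(-1/k)^(1/3)) + C3*airybi(a*(-1/k)^(1/3)), a)


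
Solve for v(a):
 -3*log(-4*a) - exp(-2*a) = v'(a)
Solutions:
 v(a) = C1 - 3*a*log(-a) + 3*a*(1 - 2*log(2)) + exp(-2*a)/2


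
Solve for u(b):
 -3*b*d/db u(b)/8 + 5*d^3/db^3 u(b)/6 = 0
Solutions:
 u(b) = C1 + Integral(C2*airyai(3^(2/3)*50^(1/3)*b/10) + C3*airybi(3^(2/3)*50^(1/3)*b/10), b)


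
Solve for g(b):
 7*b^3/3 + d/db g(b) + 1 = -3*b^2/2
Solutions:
 g(b) = C1 - 7*b^4/12 - b^3/2 - b


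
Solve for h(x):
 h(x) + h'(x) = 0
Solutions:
 h(x) = C1*exp(-x)


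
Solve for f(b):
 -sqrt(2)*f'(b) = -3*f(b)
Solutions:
 f(b) = C1*exp(3*sqrt(2)*b/2)


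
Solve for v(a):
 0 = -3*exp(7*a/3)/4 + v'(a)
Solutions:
 v(a) = C1 + 9*exp(7*a/3)/28


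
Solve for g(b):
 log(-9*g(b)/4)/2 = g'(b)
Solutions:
 -2*Integral(1/(log(-_y) - 2*log(2) + 2*log(3)), (_y, g(b))) = C1 - b


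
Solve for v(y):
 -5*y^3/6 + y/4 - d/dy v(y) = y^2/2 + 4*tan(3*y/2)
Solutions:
 v(y) = C1 - 5*y^4/24 - y^3/6 + y^2/8 + 8*log(cos(3*y/2))/3


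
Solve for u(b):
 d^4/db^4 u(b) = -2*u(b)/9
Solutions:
 u(b) = (C1*sin(2^(3/4)*sqrt(3)*b/6) + C2*cos(2^(3/4)*sqrt(3)*b/6))*exp(-2^(3/4)*sqrt(3)*b/6) + (C3*sin(2^(3/4)*sqrt(3)*b/6) + C4*cos(2^(3/4)*sqrt(3)*b/6))*exp(2^(3/4)*sqrt(3)*b/6)


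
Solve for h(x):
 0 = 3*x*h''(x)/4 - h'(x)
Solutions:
 h(x) = C1 + C2*x^(7/3)


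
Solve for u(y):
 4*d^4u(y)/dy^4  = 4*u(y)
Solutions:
 u(y) = C1*exp(-y) + C2*exp(y) + C3*sin(y) + C4*cos(y)


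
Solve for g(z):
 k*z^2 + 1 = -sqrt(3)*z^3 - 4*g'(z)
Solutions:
 g(z) = C1 - k*z^3/12 - sqrt(3)*z^4/16 - z/4


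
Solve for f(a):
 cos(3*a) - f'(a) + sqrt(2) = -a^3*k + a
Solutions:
 f(a) = C1 + a^4*k/4 - a^2/2 + sqrt(2)*a + sin(3*a)/3


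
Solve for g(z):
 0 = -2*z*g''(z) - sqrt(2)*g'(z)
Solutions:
 g(z) = C1 + C2*z^(1 - sqrt(2)/2)


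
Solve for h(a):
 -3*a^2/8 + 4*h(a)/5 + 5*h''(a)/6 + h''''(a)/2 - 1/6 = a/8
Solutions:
 h(a) = 15*a^2/32 + 5*a/32 + (C1*sin(10^(3/4)*a*cos(atan(sqrt(815)/25)/2)/5) + C2*cos(10^(3/4)*a*cos(atan(sqrt(815)/25)/2)/5))*exp(-10^(3/4)*a*sin(atan(sqrt(815)/25)/2)/5) + (C3*sin(10^(3/4)*a*cos(atan(sqrt(815)/25)/2)/5) + C4*cos(10^(3/4)*a*cos(atan(sqrt(815)/25)/2)/5))*exp(10^(3/4)*a*sin(atan(sqrt(815)/25)/2)/5) - 295/384


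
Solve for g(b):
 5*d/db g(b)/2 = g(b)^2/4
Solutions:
 g(b) = -10/(C1 + b)


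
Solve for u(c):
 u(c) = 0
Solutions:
 u(c) = 0


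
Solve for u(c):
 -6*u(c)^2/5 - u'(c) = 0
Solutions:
 u(c) = 5/(C1 + 6*c)


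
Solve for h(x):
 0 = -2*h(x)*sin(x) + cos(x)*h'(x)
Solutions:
 h(x) = C1/cos(x)^2


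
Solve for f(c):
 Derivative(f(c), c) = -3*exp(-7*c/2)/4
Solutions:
 f(c) = C1 + 3*exp(-7*c/2)/14


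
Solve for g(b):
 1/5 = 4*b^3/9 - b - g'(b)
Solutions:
 g(b) = C1 + b^4/9 - b^2/2 - b/5


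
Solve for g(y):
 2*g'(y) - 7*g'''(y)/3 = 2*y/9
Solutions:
 g(y) = C1 + C2*exp(-sqrt(42)*y/7) + C3*exp(sqrt(42)*y/7) + y^2/18


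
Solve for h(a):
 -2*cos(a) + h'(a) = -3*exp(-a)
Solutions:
 h(a) = C1 + 2*sin(a) + 3*exp(-a)


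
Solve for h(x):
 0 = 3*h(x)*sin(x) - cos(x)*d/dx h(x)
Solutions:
 h(x) = C1/cos(x)^3


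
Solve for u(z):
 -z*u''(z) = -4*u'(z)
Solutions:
 u(z) = C1 + C2*z^5


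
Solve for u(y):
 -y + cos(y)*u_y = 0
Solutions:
 u(y) = C1 + Integral(y/cos(y), y)


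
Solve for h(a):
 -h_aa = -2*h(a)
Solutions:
 h(a) = C1*exp(-sqrt(2)*a) + C2*exp(sqrt(2)*a)


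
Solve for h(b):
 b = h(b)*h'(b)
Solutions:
 h(b) = -sqrt(C1 + b^2)
 h(b) = sqrt(C1 + b^2)


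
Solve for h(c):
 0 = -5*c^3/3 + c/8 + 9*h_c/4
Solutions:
 h(c) = C1 + 5*c^4/27 - c^2/36


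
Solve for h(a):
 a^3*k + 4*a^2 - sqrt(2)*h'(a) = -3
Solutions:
 h(a) = C1 + sqrt(2)*a^4*k/8 + 2*sqrt(2)*a^3/3 + 3*sqrt(2)*a/2


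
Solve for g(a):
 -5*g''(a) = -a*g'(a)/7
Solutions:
 g(a) = C1 + C2*erfi(sqrt(70)*a/70)


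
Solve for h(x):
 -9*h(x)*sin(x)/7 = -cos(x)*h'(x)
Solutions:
 h(x) = C1/cos(x)^(9/7)


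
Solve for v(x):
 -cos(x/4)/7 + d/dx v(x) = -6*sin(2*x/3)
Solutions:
 v(x) = C1 + 4*sin(x/4)/7 + 9*cos(2*x/3)


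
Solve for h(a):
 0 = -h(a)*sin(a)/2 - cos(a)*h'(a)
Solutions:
 h(a) = C1*sqrt(cos(a))


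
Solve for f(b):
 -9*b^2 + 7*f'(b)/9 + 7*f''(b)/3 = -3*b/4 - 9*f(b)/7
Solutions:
 f(b) = 7*b^2 - 2933*b/324 + (C1*sin(sqrt(923)*b/42) + C2*cos(sqrt(923)*b/42))*exp(-b/6) - 523075/26244


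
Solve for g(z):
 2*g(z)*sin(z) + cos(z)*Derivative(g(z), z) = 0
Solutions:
 g(z) = C1*cos(z)^2


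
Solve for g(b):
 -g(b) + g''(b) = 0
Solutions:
 g(b) = C1*exp(-b) + C2*exp(b)


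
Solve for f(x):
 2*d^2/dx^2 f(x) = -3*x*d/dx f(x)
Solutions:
 f(x) = C1 + C2*erf(sqrt(3)*x/2)


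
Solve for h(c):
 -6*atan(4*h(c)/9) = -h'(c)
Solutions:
 Integral(1/atan(4*_y/9), (_y, h(c))) = C1 + 6*c


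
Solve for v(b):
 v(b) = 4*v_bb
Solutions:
 v(b) = C1*exp(-b/2) + C2*exp(b/2)


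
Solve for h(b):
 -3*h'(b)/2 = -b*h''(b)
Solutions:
 h(b) = C1 + C2*b^(5/2)


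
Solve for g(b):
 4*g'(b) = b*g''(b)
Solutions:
 g(b) = C1 + C2*b^5


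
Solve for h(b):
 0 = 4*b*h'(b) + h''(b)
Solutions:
 h(b) = C1 + C2*erf(sqrt(2)*b)


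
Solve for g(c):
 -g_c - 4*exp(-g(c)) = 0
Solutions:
 g(c) = log(C1 - 4*c)


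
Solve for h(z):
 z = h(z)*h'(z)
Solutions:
 h(z) = -sqrt(C1 + z^2)
 h(z) = sqrt(C1 + z^2)


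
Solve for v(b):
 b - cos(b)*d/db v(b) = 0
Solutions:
 v(b) = C1 + Integral(b/cos(b), b)


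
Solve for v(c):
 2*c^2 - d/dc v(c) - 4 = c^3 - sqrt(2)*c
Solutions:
 v(c) = C1 - c^4/4 + 2*c^3/3 + sqrt(2)*c^2/2 - 4*c


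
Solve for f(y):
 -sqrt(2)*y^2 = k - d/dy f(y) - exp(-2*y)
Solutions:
 f(y) = C1 + k*y + sqrt(2)*y^3/3 + exp(-2*y)/2


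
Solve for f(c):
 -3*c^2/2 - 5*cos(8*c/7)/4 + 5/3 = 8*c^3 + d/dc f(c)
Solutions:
 f(c) = C1 - 2*c^4 - c^3/2 + 5*c/3 - 35*sin(8*c/7)/32


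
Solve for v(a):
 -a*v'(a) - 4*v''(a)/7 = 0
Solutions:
 v(a) = C1 + C2*erf(sqrt(14)*a/4)


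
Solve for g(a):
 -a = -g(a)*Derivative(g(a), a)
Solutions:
 g(a) = -sqrt(C1 + a^2)
 g(a) = sqrt(C1 + a^2)


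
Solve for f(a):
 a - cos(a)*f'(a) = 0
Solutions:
 f(a) = C1 + Integral(a/cos(a), a)


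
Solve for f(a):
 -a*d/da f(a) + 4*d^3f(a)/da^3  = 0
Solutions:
 f(a) = C1 + Integral(C2*airyai(2^(1/3)*a/2) + C3*airybi(2^(1/3)*a/2), a)


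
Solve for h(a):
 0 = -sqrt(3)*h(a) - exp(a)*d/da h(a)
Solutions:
 h(a) = C1*exp(sqrt(3)*exp(-a))


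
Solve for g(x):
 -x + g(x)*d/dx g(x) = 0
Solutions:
 g(x) = -sqrt(C1 + x^2)
 g(x) = sqrt(C1 + x^2)


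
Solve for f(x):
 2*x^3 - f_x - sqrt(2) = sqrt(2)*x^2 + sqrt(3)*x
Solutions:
 f(x) = C1 + x^4/2 - sqrt(2)*x^3/3 - sqrt(3)*x^2/2 - sqrt(2)*x


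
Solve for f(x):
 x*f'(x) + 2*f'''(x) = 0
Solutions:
 f(x) = C1 + Integral(C2*airyai(-2^(2/3)*x/2) + C3*airybi(-2^(2/3)*x/2), x)


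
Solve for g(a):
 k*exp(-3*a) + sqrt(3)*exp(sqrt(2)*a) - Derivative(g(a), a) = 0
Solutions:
 g(a) = C1 - k*exp(-3*a)/3 + sqrt(6)*exp(sqrt(2)*a)/2


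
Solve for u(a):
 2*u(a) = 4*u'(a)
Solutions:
 u(a) = C1*exp(a/2)


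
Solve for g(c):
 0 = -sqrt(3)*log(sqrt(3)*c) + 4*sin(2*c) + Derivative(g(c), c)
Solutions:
 g(c) = C1 + sqrt(3)*c*(log(c) - 1) + sqrt(3)*c*log(3)/2 + 2*cos(2*c)


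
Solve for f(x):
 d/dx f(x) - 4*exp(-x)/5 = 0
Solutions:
 f(x) = C1 - 4*exp(-x)/5


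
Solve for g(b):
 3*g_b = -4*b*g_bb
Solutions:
 g(b) = C1 + C2*b^(1/4)


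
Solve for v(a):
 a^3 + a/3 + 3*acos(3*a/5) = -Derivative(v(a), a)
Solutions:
 v(a) = C1 - a^4/4 - a^2/6 - 3*a*acos(3*a/5) + sqrt(25 - 9*a^2)


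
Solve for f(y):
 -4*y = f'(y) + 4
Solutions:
 f(y) = C1 - 2*y^2 - 4*y


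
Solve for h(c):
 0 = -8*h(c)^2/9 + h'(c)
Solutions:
 h(c) = -9/(C1 + 8*c)


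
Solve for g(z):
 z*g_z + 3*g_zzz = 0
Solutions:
 g(z) = C1 + Integral(C2*airyai(-3^(2/3)*z/3) + C3*airybi(-3^(2/3)*z/3), z)


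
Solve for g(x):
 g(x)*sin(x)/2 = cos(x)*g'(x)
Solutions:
 g(x) = C1/sqrt(cos(x))


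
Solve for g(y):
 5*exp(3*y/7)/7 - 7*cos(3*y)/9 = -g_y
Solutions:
 g(y) = C1 - 5*exp(3*y/7)/3 + 7*sin(3*y)/27


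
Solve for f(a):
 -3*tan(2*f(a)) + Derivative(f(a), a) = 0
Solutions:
 f(a) = -asin(C1*exp(6*a))/2 + pi/2
 f(a) = asin(C1*exp(6*a))/2


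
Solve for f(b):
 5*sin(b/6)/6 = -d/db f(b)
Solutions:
 f(b) = C1 + 5*cos(b/6)


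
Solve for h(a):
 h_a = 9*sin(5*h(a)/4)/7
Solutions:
 -9*a/7 + 2*log(cos(5*h(a)/4) - 1)/5 - 2*log(cos(5*h(a)/4) + 1)/5 = C1


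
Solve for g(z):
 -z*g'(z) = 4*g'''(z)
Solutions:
 g(z) = C1 + Integral(C2*airyai(-2^(1/3)*z/2) + C3*airybi(-2^(1/3)*z/2), z)


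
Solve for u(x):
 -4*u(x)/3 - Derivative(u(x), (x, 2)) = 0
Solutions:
 u(x) = C1*sin(2*sqrt(3)*x/3) + C2*cos(2*sqrt(3)*x/3)


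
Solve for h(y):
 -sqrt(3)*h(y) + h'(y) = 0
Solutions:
 h(y) = C1*exp(sqrt(3)*y)


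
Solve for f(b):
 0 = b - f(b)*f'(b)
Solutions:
 f(b) = -sqrt(C1 + b^2)
 f(b) = sqrt(C1 + b^2)


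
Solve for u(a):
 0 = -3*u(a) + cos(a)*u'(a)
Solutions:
 u(a) = C1*(sin(a) + 1)^(3/2)/(sin(a) - 1)^(3/2)


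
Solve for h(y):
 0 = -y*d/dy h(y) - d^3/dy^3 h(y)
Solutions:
 h(y) = C1 + Integral(C2*airyai(-y) + C3*airybi(-y), y)


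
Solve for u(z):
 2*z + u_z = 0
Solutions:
 u(z) = C1 - z^2


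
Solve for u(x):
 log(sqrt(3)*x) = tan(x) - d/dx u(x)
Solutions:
 u(x) = C1 - x*log(x) - x*log(3)/2 + x - log(cos(x))


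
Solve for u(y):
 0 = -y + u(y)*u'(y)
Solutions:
 u(y) = -sqrt(C1 + y^2)
 u(y) = sqrt(C1 + y^2)


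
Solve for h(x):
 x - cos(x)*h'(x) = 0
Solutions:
 h(x) = C1 + Integral(x/cos(x), x)


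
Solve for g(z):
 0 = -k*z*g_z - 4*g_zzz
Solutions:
 g(z) = C1 + Integral(C2*airyai(2^(1/3)*z*(-k)^(1/3)/2) + C3*airybi(2^(1/3)*z*(-k)^(1/3)/2), z)


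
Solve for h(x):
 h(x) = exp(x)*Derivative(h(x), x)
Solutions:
 h(x) = C1*exp(-exp(-x))


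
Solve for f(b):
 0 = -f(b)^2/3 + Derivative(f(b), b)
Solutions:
 f(b) = -3/(C1 + b)


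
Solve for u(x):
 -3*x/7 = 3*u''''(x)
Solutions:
 u(x) = C1 + C2*x + C3*x^2 + C4*x^3 - x^5/840


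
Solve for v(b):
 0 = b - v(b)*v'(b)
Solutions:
 v(b) = -sqrt(C1 + b^2)
 v(b) = sqrt(C1 + b^2)


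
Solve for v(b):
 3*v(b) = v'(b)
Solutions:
 v(b) = C1*exp(3*b)


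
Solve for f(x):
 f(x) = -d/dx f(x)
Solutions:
 f(x) = C1*exp(-x)


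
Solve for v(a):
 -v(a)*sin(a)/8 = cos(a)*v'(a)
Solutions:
 v(a) = C1*cos(a)^(1/8)


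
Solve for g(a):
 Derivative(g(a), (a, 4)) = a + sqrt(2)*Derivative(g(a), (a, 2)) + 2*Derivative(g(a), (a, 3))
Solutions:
 g(a) = C1 + C2*a + C3*exp(a*(1 - sqrt(1 + sqrt(2)))) + C4*exp(a*(1 + sqrt(1 + sqrt(2)))) - sqrt(2)*a^3/12 + a^2/2


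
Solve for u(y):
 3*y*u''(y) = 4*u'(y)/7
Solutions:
 u(y) = C1 + C2*y^(25/21)


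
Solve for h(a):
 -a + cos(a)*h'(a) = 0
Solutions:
 h(a) = C1 + Integral(a/cos(a), a)


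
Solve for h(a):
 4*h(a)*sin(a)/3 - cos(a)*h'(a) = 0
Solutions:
 h(a) = C1/cos(a)^(4/3)


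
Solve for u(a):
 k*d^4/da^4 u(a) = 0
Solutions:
 u(a) = C1 + C2*a + C3*a^2 + C4*a^3


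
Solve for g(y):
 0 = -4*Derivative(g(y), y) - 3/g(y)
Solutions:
 g(y) = -sqrt(C1 - 6*y)/2
 g(y) = sqrt(C1 - 6*y)/2


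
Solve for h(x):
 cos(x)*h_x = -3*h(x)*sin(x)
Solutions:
 h(x) = C1*cos(x)^3


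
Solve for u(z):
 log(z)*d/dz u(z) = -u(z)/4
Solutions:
 u(z) = C1*exp(-li(z)/4)


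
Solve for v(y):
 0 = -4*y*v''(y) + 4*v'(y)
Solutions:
 v(y) = C1 + C2*y^2


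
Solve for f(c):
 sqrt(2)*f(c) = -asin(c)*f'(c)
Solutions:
 f(c) = C1*exp(-sqrt(2)*Integral(1/asin(c), c))


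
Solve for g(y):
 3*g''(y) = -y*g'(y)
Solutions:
 g(y) = C1 + C2*erf(sqrt(6)*y/6)


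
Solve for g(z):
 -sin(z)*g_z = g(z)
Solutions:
 g(z) = C1*sqrt(cos(z) + 1)/sqrt(cos(z) - 1)


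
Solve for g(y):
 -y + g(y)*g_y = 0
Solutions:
 g(y) = -sqrt(C1 + y^2)
 g(y) = sqrt(C1 + y^2)


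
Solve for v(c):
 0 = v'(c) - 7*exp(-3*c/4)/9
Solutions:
 v(c) = C1 - 28*exp(-3*c/4)/27


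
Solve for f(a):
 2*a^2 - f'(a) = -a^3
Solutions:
 f(a) = C1 + a^4/4 + 2*a^3/3


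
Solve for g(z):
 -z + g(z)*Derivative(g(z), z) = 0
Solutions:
 g(z) = -sqrt(C1 + z^2)
 g(z) = sqrt(C1 + z^2)


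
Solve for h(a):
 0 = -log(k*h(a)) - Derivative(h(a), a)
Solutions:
 li(k*h(a))/k = C1 - a


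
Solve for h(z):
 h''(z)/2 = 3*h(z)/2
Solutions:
 h(z) = C1*exp(-sqrt(3)*z) + C2*exp(sqrt(3)*z)


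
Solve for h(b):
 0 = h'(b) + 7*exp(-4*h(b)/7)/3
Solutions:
 h(b) = 7*log(-I*(C1 - 4*b/3)^(1/4))
 h(b) = 7*log(I*(C1 - 4*b/3)^(1/4))
 h(b) = 7*log(-(C1 - 4*b/3)^(1/4))
 h(b) = 7*log(C1 - 4*b/3)/4


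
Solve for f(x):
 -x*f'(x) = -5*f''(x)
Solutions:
 f(x) = C1 + C2*erfi(sqrt(10)*x/10)


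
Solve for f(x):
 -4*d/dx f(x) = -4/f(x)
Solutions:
 f(x) = -sqrt(C1 + 2*x)
 f(x) = sqrt(C1 + 2*x)


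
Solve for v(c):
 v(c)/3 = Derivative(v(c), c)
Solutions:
 v(c) = C1*exp(c/3)


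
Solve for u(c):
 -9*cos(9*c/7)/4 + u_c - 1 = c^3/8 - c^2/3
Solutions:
 u(c) = C1 + c^4/32 - c^3/9 + c + 7*sin(9*c/7)/4


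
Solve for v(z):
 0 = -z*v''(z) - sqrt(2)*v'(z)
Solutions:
 v(z) = C1 + C2*z^(1 - sqrt(2))


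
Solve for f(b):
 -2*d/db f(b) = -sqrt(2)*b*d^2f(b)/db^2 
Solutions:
 f(b) = C1 + C2*b^(1 + sqrt(2))


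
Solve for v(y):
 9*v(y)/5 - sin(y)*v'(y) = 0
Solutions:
 v(y) = C1*(cos(y) - 1)^(9/10)/(cos(y) + 1)^(9/10)


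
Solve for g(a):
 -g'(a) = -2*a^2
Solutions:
 g(a) = C1 + 2*a^3/3


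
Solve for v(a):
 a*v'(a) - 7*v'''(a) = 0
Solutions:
 v(a) = C1 + Integral(C2*airyai(7^(2/3)*a/7) + C3*airybi(7^(2/3)*a/7), a)


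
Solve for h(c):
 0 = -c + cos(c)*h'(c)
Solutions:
 h(c) = C1 + Integral(c/cos(c), c)


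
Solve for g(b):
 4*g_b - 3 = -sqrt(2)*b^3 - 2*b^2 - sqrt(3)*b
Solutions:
 g(b) = C1 - sqrt(2)*b^4/16 - b^3/6 - sqrt(3)*b^2/8 + 3*b/4


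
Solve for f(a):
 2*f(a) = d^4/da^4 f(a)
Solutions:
 f(a) = C1*exp(-2^(1/4)*a) + C2*exp(2^(1/4)*a) + C3*sin(2^(1/4)*a) + C4*cos(2^(1/4)*a)


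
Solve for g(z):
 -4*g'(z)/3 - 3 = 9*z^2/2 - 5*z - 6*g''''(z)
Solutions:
 g(z) = C1 + C4*exp(6^(1/3)*z/3) - 9*z^3/8 + 15*z^2/8 - 9*z/4 + (C2*sin(2^(1/3)*3^(5/6)*z/6) + C3*cos(2^(1/3)*3^(5/6)*z/6))*exp(-6^(1/3)*z/6)


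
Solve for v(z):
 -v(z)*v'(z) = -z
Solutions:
 v(z) = -sqrt(C1 + z^2)
 v(z) = sqrt(C1 + z^2)


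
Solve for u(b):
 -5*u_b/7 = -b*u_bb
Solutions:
 u(b) = C1 + C2*b^(12/7)


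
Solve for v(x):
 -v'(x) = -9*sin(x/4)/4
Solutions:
 v(x) = C1 - 9*cos(x/4)


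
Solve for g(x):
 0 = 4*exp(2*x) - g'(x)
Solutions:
 g(x) = C1 + 2*exp(2*x)


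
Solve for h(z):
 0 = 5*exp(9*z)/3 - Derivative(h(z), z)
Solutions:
 h(z) = C1 + 5*exp(9*z)/27


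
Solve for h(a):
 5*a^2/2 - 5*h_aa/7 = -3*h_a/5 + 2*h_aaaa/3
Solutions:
 h(a) = C1 + C2*exp(-a*(-25*980^(1/3)/(441 + sqrt(238231))^(1/3) + 350^(1/3)*(441 + sqrt(238231))^(1/3))/140)*sin(sqrt(3)*a*(25*980^(1/3)/(441 + sqrt(238231))^(1/3) + 350^(1/3)*(441 + sqrt(238231))^(1/3))/140) + C3*exp(-a*(-25*980^(1/3)/(441 + sqrt(238231))^(1/3) + 350^(1/3)*(441 + sqrt(238231))^(1/3))/140)*cos(sqrt(3)*a*(25*980^(1/3)/(441 + sqrt(238231))^(1/3) + 350^(1/3)*(441 + sqrt(238231))^(1/3))/140) + C4*exp(a*(-25*980^(1/3)/(441 + sqrt(238231))^(1/3) + 350^(1/3)*(441 + sqrt(238231))^(1/3))/70) - 25*a^3/18 - 625*a^2/126 - 15625*a/1323


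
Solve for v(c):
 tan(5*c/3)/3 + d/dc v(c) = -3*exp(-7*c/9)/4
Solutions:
 v(c) = C1 - log(tan(5*c/3)^2 + 1)/10 + 27*exp(-7*c/9)/28


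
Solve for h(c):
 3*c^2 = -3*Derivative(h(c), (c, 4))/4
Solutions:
 h(c) = C1 + C2*c + C3*c^2 + C4*c^3 - c^6/90


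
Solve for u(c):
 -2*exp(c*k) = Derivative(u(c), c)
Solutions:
 u(c) = C1 - 2*exp(c*k)/k


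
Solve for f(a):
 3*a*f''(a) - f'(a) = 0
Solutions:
 f(a) = C1 + C2*a^(4/3)


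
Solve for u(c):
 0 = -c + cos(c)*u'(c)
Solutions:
 u(c) = C1 + Integral(c/cos(c), c)


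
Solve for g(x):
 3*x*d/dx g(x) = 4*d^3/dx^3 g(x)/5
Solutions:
 g(x) = C1 + Integral(C2*airyai(30^(1/3)*x/2) + C3*airybi(30^(1/3)*x/2), x)


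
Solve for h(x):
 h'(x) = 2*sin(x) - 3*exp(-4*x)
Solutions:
 h(x) = C1 - 2*cos(x) + 3*exp(-4*x)/4


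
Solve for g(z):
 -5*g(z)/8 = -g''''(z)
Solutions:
 g(z) = C1*exp(-10^(1/4)*z/2) + C2*exp(10^(1/4)*z/2) + C3*sin(10^(1/4)*z/2) + C4*cos(10^(1/4)*z/2)


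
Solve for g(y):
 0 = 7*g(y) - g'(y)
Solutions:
 g(y) = C1*exp(7*y)


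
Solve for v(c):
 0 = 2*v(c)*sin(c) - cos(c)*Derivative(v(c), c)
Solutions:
 v(c) = C1/cos(c)^2


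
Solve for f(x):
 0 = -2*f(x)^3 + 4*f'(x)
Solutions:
 f(x) = -sqrt(-1/(C1 + x))
 f(x) = sqrt(-1/(C1 + x))


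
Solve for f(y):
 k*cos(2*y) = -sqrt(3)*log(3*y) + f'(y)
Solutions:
 f(y) = C1 + k*sin(2*y)/2 + sqrt(3)*y*(log(y) - 1) + sqrt(3)*y*log(3)


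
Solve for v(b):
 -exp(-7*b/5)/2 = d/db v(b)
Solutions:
 v(b) = C1 + 5*exp(-7*b/5)/14


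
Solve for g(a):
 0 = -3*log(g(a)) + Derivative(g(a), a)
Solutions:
 li(g(a)) = C1 + 3*a


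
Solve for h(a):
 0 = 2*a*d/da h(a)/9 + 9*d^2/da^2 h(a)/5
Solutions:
 h(a) = C1 + C2*erf(sqrt(5)*a/9)


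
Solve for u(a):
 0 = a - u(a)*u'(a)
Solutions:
 u(a) = -sqrt(C1 + a^2)
 u(a) = sqrt(C1 + a^2)


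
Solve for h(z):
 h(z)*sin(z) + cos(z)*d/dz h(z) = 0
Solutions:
 h(z) = C1*cos(z)


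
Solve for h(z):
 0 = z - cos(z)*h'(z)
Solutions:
 h(z) = C1 + Integral(z/cos(z), z)


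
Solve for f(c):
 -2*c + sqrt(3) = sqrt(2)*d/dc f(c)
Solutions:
 f(c) = C1 - sqrt(2)*c^2/2 + sqrt(6)*c/2


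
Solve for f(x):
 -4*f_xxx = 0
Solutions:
 f(x) = C1 + C2*x + C3*x^2


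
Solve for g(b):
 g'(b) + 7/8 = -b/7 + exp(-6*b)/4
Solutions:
 g(b) = C1 - b^2/14 - 7*b/8 - exp(-6*b)/24


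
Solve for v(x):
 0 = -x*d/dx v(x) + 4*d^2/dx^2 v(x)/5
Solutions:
 v(x) = C1 + C2*erfi(sqrt(10)*x/4)


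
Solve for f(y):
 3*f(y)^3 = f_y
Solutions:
 f(y) = -sqrt(2)*sqrt(-1/(C1 + 3*y))/2
 f(y) = sqrt(2)*sqrt(-1/(C1 + 3*y))/2


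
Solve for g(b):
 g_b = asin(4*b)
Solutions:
 g(b) = C1 + b*asin(4*b) + sqrt(1 - 16*b^2)/4


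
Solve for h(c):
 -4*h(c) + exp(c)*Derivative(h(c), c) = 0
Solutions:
 h(c) = C1*exp(-4*exp(-c))


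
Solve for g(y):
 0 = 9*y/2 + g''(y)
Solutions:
 g(y) = C1 + C2*y - 3*y^3/4


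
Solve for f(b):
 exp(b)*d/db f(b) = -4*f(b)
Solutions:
 f(b) = C1*exp(4*exp(-b))


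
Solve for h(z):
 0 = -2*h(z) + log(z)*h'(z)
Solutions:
 h(z) = C1*exp(2*li(z))


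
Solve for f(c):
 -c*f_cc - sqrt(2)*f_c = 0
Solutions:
 f(c) = C1 + C2*c^(1 - sqrt(2))


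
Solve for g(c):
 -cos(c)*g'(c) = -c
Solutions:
 g(c) = C1 + Integral(c/cos(c), c)


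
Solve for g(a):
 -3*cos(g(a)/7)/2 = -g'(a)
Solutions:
 -3*a/2 - 7*log(sin(g(a)/7) - 1)/2 + 7*log(sin(g(a)/7) + 1)/2 = C1


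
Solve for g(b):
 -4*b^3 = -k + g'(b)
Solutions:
 g(b) = C1 - b^4 + b*k


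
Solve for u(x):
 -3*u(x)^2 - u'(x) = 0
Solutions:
 u(x) = 1/(C1 + 3*x)


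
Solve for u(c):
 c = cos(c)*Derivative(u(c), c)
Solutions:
 u(c) = C1 + Integral(c/cos(c), c)


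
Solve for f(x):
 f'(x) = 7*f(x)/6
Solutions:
 f(x) = C1*exp(7*x/6)


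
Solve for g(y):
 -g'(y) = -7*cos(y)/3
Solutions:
 g(y) = C1 + 7*sin(y)/3


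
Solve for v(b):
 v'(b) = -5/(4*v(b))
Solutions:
 v(b) = -sqrt(C1 - 10*b)/2
 v(b) = sqrt(C1 - 10*b)/2


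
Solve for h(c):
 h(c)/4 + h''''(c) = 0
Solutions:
 h(c) = (C1*sin(c/2) + C2*cos(c/2))*exp(-c/2) + (C3*sin(c/2) + C4*cos(c/2))*exp(c/2)


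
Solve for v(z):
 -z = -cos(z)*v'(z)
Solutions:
 v(z) = C1 + Integral(z/cos(z), z)


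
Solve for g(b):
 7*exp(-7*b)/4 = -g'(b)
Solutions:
 g(b) = C1 + exp(-7*b)/4


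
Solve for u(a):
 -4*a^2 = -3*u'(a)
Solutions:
 u(a) = C1 + 4*a^3/9


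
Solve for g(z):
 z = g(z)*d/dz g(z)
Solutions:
 g(z) = -sqrt(C1 + z^2)
 g(z) = sqrt(C1 + z^2)


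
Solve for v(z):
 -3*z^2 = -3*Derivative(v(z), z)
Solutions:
 v(z) = C1 + z^3/3


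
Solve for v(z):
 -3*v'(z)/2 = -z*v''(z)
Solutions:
 v(z) = C1 + C2*z^(5/2)


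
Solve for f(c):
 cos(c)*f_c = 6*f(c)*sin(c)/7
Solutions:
 f(c) = C1/cos(c)^(6/7)


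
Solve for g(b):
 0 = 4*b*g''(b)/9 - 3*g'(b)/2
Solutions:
 g(b) = C1 + C2*b^(35/8)


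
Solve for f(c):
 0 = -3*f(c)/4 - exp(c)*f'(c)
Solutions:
 f(c) = C1*exp(3*exp(-c)/4)


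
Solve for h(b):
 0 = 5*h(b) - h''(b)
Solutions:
 h(b) = C1*exp(-sqrt(5)*b) + C2*exp(sqrt(5)*b)


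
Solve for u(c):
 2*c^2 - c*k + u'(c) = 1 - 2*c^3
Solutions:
 u(c) = C1 - c^4/2 - 2*c^3/3 + c^2*k/2 + c


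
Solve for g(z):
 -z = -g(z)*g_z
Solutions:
 g(z) = -sqrt(C1 + z^2)
 g(z) = sqrt(C1 + z^2)


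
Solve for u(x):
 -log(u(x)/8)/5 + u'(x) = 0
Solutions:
 5*Integral(1/(-log(_y) + 3*log(2)), (_y, u(x))) = C1 - x


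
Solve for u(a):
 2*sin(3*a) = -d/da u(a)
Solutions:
 u(a) = C1 + 2*cos(3*a)/3


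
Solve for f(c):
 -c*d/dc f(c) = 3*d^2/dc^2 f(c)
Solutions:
 f(c) = C1 + C2*erf(sqrt(6)*c/6)


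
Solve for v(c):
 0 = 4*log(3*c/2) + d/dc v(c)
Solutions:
 v(c) = C1 - 4*c*log(c) + c*log(16/81) + 4*c


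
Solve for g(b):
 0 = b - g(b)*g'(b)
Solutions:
 g(b) = -sqrt(C1 + b^2)
 g(b) = sqrt(C1 + b^2)


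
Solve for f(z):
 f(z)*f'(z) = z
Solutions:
 f(z) = -sqrt(C1 + z^2)
 f(z) = sqrt(C1 + z^2)


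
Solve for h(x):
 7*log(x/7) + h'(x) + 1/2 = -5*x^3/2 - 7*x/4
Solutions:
 h(x) = C1 - 5*x^4/8 - 7*x^2/8 - 7*x*log(x) + 13*x/2 + 7*x*log(7)


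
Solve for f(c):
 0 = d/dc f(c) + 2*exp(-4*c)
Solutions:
 f(c) = C1 + exp(-4*c)/2


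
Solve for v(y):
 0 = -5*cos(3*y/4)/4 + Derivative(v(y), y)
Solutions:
 v(y) = C1 + 5*sin(3*y/4)/3


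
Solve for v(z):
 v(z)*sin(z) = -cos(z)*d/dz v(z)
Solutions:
 v(z) = C1*cos(z)


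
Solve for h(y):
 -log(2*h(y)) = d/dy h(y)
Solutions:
 Integral(1/(log(_y) + log(2)), (_y, h(y))) = C1 - y


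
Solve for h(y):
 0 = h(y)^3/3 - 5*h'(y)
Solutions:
 h(y) = -sqrt(30)*sqrt(-1/(C1 + y))/2
 h(y) = sqrt(30)*sqrt(-1/(C1 + y))/2


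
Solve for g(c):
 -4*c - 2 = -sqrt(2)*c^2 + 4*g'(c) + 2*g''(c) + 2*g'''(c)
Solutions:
 g(c) = C1 + sqrt(2)*c^3/12 - c^2/2 - sqrt(2)*c^2/8 - sqrt(2)*c/8 + (C2*sin(sqrt(7)*c/2) + C3*cos(sqrt(7)*c/2))*exp(-c/2)


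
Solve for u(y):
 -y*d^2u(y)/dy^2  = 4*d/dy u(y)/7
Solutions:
 u(y) = C1 + C2*y^(3/7)


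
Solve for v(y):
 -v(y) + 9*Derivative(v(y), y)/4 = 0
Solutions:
 v(y) = C1*exp(4*y/9)


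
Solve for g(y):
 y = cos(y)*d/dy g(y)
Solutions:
 g(y) = C1 + Integral(y/cos(y), y)


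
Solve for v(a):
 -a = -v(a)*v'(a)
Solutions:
 v(a) = -sqrt(C1 + a^2)
 v(a) = sqrt(C1 + a^2)


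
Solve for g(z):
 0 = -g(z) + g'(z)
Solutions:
 g(z) = C1*exp(z)


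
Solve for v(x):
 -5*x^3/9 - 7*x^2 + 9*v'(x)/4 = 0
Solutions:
 v(x) = C1 + 5*x^4/81 + 28*x^3/27


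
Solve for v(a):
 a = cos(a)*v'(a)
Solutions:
 v(a) = C1 + Integral(a/cos(a), a)


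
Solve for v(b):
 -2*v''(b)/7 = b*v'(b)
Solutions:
 v(b) = C1 + C2*erf(sqrt(7)*b/2)
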